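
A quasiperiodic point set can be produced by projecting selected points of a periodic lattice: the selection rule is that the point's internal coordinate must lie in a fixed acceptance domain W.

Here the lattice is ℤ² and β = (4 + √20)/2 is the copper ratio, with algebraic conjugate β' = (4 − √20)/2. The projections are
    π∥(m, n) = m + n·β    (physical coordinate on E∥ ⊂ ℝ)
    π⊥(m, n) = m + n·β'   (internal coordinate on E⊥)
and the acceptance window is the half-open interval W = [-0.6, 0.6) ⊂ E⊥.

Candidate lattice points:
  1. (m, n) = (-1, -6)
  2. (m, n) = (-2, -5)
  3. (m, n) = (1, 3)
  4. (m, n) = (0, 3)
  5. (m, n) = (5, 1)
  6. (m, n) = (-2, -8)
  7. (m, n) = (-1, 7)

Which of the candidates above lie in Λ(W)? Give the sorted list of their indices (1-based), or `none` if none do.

1, 3, 6

Compute β' = (4−√20)/2 = -0.236068, so π⊥(m,n) = m -0.236068·n.
#1 (-1,-6): internal coord -1 + (-6)·β' = +0.416408; +0.416408 ∈ [-0.6, 0.6) → IN Λ
#2 (-2,-5): internal coord -2 + (-5)·β' = -0.819660; -0.819660 ∉ [-0.6, 0.6) → out
#3 (1,3): internal coord 1 + (3)·β' = +0.291796; +0.291796 ∈ [-0.6, 0.6) → IN Λ
#4 (0,3): internal coord 0 + (3)·β' = -0.708204; -0.708204 ∉ [-0.6, 0.6) → out
#5 (5,1): internal coord 5 + (1)·β' = +4.763932; +4.763932 ∉ [-0.6, 0.6) → out
#6 (-2,-8): internal coord -2 + (-8)·β' = -0.111456; -0.111456 ∈ [-0.6, 0.6) → IN Λ
#7 (-1,7): internal coord -1 + (7)·β' = -2.652476; -2.652476 ∉ [-0.6, 0.6) → out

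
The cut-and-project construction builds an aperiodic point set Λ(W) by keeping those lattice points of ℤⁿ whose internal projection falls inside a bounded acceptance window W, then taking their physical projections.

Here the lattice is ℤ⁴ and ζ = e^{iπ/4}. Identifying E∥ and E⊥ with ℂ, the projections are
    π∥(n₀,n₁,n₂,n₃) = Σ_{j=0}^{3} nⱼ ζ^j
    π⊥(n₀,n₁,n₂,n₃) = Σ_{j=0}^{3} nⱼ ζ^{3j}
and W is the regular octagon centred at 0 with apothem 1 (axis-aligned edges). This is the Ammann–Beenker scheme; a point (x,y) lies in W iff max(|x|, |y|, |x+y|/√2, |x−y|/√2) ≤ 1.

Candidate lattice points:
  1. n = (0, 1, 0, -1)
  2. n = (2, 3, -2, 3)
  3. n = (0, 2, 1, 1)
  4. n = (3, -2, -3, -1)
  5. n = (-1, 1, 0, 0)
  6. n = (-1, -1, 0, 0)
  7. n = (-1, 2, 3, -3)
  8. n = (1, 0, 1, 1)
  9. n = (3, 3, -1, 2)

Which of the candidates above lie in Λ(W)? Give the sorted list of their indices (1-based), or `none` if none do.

6

With ζ = e^{iπ/4} the internal vectors are ζ^0,ζ^3,ζ^6,ζ^9.
#1 (0, 1, 0, -1): internal (-1.414214, 0.000000); octagon support 1.414214 vs apothem 1 → ∉ W
#2 (2, 3, -2, 3): internal (2.000000, 6.242641); octagon support 6.242641 vs apothem 1 → ∉ W
#3 (0, 2, 1, 1): internal (-0.707107, 1.121320); octagon support 1.292893 vs apothem 1 → ∉ W
#4 (3, -2, -3, -1): internal (3.707107, 0.878680); octagon support 3.707107 vs apothem 1 → ∉ W
#5 (-1, 1, 0, 0): internal (-1.707107, 0.707107); octagon support 1.707107 vs apothem 1 → ∉ W
#6 (-1, -1, 0, 0): internal (-0.292893, -0.707107); octagon support 0.707107 vs apothem 1 → ∈ W
#7 (-1, 2, 3, -3): internal (-4.535534, -3.707107); octagon support 5.828427 vs apothem 1 → ∉ W
#8 (1, 0, 1, 1): internal (1.707107, -0.292893); octagon support 1.707107 vs apothem 1 → ∉ W
#9 (3, 3, -1, 2): internal (2.292893, 4.535534); octagon support 4.828427 vs apothem 1 → ∉ W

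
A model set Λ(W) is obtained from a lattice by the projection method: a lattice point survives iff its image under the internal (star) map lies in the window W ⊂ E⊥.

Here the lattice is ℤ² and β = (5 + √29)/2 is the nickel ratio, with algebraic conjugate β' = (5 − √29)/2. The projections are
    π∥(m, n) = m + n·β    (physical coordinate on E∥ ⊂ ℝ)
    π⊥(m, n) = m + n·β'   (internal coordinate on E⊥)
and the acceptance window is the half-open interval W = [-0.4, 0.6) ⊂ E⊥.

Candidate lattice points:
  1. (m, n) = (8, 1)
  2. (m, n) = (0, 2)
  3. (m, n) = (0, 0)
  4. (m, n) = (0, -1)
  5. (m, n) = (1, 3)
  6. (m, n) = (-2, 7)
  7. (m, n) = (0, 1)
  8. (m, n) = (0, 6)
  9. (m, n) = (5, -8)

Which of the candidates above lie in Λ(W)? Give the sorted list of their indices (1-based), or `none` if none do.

2, 3, 4, 5, 7

Compute β' = (5−√29)/2 = -0.1926, so π⊥(m,n) = m -0.1926·n.
#1 (8,1): internal coord 8 + (1)·β' = +7.8074; +7.8074 ∉ [-0.4, 0.6) → out
#2 (0,2): internal coord 0 + (2)·β' = -0.3852; -0.3852 ∈ [-0.4, 0.6) → IN Λ
#3 (0,0): internal coord 0 + (0)·β' = +0.0000; +0.0000 ∈ [-0.4, 0.6) → IN Λ
#4 (0,-1): internal coord 0 + (-1)·β' = +0.1926; +0.1926 ∈ [-0.4, 0.6) → IN Λ
#5 (1,3): internal coord 1 + (3)·β' = +0.4223; +0.4223 ∈ [-0.4, 0.6) → IN Λ
#6 (-2,7): internal coord -2 + (7)·β' = -3.3481; -3.3481 ∉ [-0.4, 0.6) → out
#7 (0,1): internal coord 0 + (1)·β' = -0.1926; -0.1926 ∈ [-0.4, 0.6) → IN Λ
#8 (0,6): internal coord 0 + (6)·β' = -1.1555; -1.1555 ∉ [-0.4, 0.6) → out
#9 (5,-8): internal coord 5 + (-8)·β' = +6.5407; +6.5407 ∉ [-0.4, 0.6) → out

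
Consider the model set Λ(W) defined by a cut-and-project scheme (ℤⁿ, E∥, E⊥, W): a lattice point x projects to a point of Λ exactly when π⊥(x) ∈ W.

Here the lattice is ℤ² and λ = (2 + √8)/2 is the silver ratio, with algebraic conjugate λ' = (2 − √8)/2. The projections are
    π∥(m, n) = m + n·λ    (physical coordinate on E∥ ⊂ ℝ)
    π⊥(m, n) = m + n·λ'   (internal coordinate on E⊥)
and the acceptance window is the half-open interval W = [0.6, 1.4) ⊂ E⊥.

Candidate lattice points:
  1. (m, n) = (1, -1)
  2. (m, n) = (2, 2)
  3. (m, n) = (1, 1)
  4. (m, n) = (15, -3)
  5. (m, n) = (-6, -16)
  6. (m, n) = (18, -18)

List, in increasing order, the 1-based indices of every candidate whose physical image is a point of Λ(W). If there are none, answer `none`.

Compute λ' = (2−√8)/2 = -0.4142, so π⊥(m,n) = m -0.4142·n.
#1 (1,-1): internal coord 1 + (-1)·λ' = +1.4142; +1.4142 ∉ [0.6, 1.4) → out
#2 (2,2): internal coord 2 + (2)·λ' = +1.1716; +1.1716 ∈ [0.6, 1.4) → IN Λ
#3 (1,1): internal coord 1 + (1)·λ' = +0.5858; +0.5858 ∉ [0.6, 1.4) → out
#4 (15,-3): internal coord 15 + (-3)·λ' = +16.2426; +16.2426 ∉ [0.6, 1.4) → out
#5 (-6,-16): internal coord -6 + (-16)·λ' = +0.6274; +0.6274 ∈ [0.6, 1.4) → IN Λ
#6 (18,-18): internal coord 18 + (-18)·λ' = +25.4558; +25.4558 ∉ [0.6, 1.4) → out

2, 5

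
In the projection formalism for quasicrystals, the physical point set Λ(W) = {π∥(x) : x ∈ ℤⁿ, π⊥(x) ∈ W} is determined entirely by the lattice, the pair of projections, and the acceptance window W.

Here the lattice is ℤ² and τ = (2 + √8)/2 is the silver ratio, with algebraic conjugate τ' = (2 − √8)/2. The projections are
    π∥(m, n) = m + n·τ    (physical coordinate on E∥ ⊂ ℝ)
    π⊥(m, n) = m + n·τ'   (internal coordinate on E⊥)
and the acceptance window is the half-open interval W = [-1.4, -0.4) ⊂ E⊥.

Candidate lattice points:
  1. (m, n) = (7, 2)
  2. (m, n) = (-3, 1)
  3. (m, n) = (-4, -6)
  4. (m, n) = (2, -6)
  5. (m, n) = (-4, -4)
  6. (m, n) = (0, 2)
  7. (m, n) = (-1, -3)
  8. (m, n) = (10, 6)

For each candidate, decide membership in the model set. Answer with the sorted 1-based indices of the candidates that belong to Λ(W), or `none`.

Compute τ' = (2−√8)/2 = -0.41421, so π⊥(m,n) = m -0.41421·n.
[1] lift (7,2): star map gives 6.17157; window check -1.4 ≤ 6.17157 < -0.4 is false → out
[2] lift (-3,1): star map gives -3.41421; window check -1.4 ≤ -3.41421 < -0.4 is false → out
[3] lift (-4,-6): star map gives -1.51472; window check -1.4 ≤ -1.51472 < -0.4 is false → out
[4] lift (2,-6): star map gives 4.48528; window check -1.4 ≤ 4.48528 < -0.4 is false → out
[5] lift (-4,-4): star map gives -2.34315; window check -1.4 ≤ -2.34315 < -0.4 is false → out
[6] lift (0,2): star map gives -0.82843; window check -1.4 ≤ -0.82843 < -0.4 is true → IN Λ
[7] lift (-1,-3): star map gives 0.24264; window check -1.4 ≤ 0.24264 < -0.4 is false → out
[8] lift (10,6): star map gives 7.51472; window check -1.4 ≤ 7.51472 < -0.4 is false → out

6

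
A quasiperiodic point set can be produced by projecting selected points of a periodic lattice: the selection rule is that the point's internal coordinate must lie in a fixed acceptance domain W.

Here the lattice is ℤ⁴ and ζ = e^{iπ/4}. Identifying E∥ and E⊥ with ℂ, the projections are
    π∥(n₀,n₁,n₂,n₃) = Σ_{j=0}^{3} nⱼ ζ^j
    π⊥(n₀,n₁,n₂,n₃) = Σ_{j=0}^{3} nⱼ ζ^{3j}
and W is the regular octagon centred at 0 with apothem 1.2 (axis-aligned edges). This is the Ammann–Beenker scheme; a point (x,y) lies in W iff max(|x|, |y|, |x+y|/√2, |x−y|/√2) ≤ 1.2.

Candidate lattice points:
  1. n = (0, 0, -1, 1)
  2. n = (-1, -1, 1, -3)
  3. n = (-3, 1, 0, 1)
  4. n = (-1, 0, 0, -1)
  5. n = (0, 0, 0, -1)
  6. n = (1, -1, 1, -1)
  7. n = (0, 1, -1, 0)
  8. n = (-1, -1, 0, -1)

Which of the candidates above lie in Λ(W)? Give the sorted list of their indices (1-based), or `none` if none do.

5

Internal map: ζ^{3j} for j=0..3 gives (1,0), (−√2/2,√2/2), (0,−1), (√2/2,√2/2).
candidate 1: n = (0, 0, -1, 1) → π⊥ ≈ (+0.70711, +1.70711); max(|x|,|y|,|x±y|/√2) = 1.70711 > 1.2 ⇒ ∉ W
candidate 2: n = (-1, -1, 1, -3) → π⊥ ≈ (-2.41421, -3.82843); max(|x|,|y|,|x±y|/√2) = 4.41421 > 1.2 ⇒ ∉ W
candidate 3: n = (-3, 1, 0, 1) → π⊥ ≈ (-3.00000, +1.41421); max(|x|,|y|,|x±y|/√2) = 3.12132 > 1.2 ⇒ ∉ W
candidate 4: n = (-1, 0, 0, -1) → π⊥ ≈ (-1.70711, -0.70711); max(|x|,|y|,|x±y|/√2) = 1.70711 > 1.2 ⇒ ∉ W
candidate 5: n = (0, 0, 0, -1) → π⊥ ≈ (-0.70711, -0.70711); max(|x|,|y|,|x±y|/√2) = 1.00000 ≤ 1.2 ⇒ ∈ W
candidate 6: n = (1, -1, 1, -1) → π⊥ ≈ (+1.00000, -2.41421); max(|x|,|y|,|x±y|/√2) = 2.41421 > 1.2 ⇒ ∉ W
candidate 7: n = (0, 1, -1, 0) → π⊥ ≈ (-0.70711, +1.70711); max(|x|,|y|,|x±y|/√2) = 1.70711 > 1.2 ⇒ ∉ W
candidate 8: n = (-1, -1, 0, -1) → π⊥ ≈ (-1.00000, -1.41421); max(|x|,|y|,|x±y|/√2) = 1.70711 > 1.2 ⇒ ∉ W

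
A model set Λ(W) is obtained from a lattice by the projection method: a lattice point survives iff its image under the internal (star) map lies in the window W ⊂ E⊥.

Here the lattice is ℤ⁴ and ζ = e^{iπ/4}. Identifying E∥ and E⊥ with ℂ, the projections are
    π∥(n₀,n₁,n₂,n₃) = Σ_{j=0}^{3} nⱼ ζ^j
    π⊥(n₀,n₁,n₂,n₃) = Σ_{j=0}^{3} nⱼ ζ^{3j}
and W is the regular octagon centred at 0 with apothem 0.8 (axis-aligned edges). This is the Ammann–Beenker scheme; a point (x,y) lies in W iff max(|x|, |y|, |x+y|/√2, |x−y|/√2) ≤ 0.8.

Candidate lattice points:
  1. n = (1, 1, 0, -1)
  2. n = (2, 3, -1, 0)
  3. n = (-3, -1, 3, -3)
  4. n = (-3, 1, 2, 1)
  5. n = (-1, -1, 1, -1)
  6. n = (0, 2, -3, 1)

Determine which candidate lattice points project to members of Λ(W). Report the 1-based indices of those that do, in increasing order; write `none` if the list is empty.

1

With ζ = e^{iπ/4} the internal vectors are ζ^0,ζ^3,ζ^6,ζ^9.
candidate 1: n = (1, 1, 0, -1) → π⊥ ≈ (-0.414214, +0.000000); max(|x|,|y|,|x±y|/√2) = 0.414214 ≤ 0.8 ⇒ ∈ W
candidate 2: n = (2, 3, -1, 0) → π⊥ ≈ (-0.121320, +3.121320); max(|x|,|y|,|x±y|/√2) = 3.121320 > 0.8 ⇒ ∉ W
candidate 3: n = (-3, -1, 3, -3) → π⊥ ≈ (-4.414214, -5.828427); max(|x|,|y|,|x±y|/√2) = 7.242641 > 0.8 ⇒ ∉ W
candidate 4: n = (-3, 1, 2, 1) → π⊥ ≈ (-3.000000, -0.585786); max(|x|,|y|,|x±y|/√2) = 3.000000 > 0.8 ⇒ ∉ W
candidate 5: n = (-1, -1, 1, -1) → π⊥ ≈ (-1.000000, -2.414214); max(|x|,|y|,|x±y|/√2) = 2.414214 > 0.8 ⇒ ∉ W
candidate 6: n = (0, 2, -3, 1) → π⊥ ≈ (-0.707107, +5.121320); max(|x|,|y|,|x±y|/√2) = 5.121320 > 0.8 ⇒ ∉ W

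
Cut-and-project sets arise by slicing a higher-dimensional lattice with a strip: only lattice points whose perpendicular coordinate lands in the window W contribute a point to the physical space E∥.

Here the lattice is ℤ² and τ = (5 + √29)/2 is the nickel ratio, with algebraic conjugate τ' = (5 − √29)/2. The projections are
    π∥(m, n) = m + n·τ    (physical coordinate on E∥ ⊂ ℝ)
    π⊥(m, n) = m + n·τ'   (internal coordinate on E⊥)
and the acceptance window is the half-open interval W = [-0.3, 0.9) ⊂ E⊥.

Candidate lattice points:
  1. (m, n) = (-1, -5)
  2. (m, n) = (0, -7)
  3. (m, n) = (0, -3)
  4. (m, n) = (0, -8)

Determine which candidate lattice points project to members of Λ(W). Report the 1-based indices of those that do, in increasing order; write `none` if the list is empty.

τ' = (5−√29)/2 ≈ -0.19258.
[1] lift (-1,-5): star map gives -0.03709; window check -0.3 ≤ -0.03709 < 0.9 is true → IN Λ
[2] lift (0,-7): star map gives 1.34808; window check -0.3 ≤ 1.34808 < 0.9 is false → out
[3] lift (0,-3): star map gives 0.57775; window check -0.3 ≤ 0.57775 < 0.9 is true → IN Λ
[4] lift (0,-8): star map gives 1.54066; window check -0.3 ≤ 1.54066 < 0.9 is false → out

1, 3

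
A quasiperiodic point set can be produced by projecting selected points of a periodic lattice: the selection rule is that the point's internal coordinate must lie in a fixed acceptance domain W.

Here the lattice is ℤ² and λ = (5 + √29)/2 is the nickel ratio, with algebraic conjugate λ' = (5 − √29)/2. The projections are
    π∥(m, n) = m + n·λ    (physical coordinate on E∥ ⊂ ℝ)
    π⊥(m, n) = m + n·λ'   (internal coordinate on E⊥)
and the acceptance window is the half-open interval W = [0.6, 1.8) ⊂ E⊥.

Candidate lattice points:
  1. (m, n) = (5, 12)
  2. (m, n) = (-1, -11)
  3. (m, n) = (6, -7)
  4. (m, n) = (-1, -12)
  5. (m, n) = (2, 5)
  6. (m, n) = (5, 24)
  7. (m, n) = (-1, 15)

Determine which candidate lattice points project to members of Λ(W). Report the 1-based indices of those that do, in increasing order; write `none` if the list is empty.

Numerically λ ≈ 5.192582 and λ' = −1/λ ≈ -0.192582.
[1] lift (5,12): star map gives 2.689011; window check 0.6 ≤ 2.689011 < 1.8 is false → out
[2] lift (-1,-11): star map gives 1.118406; window check 0.6 ≤ 1.118406 < 1.8 is true → IN Λ
[3] lift (6,-7): star map gives 7.348077; window check 0.6 ≤ 7.348077 < 1.8 is false → out
[4] lift (-1,-12): star map gives 1.310989; window check 0.6 ≤ 1.310989 < 1.8 is true → IN Λ
[5] lift (2,5): star map gives 1.037088; window check 0.6 ≤ 1.037088 < 1.8 is true → IN Λ
[6] lift (5,24): star map gives 0.378022; window check 0.6 ≤ 0.378022 < 1.8 is false → out
[7] lift (-1,15): star map gives -3.888736; window check 0.6 ≤ -3.888736 < 1.8 is false → out

2, 4, 5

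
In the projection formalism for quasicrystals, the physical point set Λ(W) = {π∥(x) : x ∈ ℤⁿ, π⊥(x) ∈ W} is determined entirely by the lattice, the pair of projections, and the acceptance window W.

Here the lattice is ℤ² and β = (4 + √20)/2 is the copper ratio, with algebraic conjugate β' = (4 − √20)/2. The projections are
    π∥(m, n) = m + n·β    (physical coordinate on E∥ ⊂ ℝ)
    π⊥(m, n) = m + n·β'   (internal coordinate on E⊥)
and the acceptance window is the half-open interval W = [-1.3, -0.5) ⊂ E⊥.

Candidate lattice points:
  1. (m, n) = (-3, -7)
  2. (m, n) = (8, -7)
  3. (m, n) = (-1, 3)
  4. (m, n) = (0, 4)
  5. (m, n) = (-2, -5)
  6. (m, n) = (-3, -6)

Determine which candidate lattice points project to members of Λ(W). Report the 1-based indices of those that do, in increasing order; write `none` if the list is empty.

4, 5

β' = (4−√20)/2 ≈ -0.236068.
#1 (-3,-7): internal coord -3 + (-7)·β' = -1.347524; -1.347524 ∉ [-1.3, -0.5) → out
#2 (8,-7): internal coord 8 + (-7)·β' = +9.652476; +9.652476 ∉ [-1.3, -0.5) → out
#3 (-1,3): internal coord -1 + (3)·β' = -1.708204; -1.708204 ∉ [-1.3, -0.5) → out
#4 (0,4): internal coord 0 + (4)·β' = -0.944272; -0.944272 ∈ [-1.3, -0.5) → IN Λ
#5 (-2,-5): internal coord -2 + (-5)·β' = -0.819660; -0.819660 ∈ [-1.3, -0.5) → IN Λ
#6 (-3,-6): internal coord -3 + (-6)·β' = -1.583592; -1.583592 ∉ [-1.3, -0.5) → out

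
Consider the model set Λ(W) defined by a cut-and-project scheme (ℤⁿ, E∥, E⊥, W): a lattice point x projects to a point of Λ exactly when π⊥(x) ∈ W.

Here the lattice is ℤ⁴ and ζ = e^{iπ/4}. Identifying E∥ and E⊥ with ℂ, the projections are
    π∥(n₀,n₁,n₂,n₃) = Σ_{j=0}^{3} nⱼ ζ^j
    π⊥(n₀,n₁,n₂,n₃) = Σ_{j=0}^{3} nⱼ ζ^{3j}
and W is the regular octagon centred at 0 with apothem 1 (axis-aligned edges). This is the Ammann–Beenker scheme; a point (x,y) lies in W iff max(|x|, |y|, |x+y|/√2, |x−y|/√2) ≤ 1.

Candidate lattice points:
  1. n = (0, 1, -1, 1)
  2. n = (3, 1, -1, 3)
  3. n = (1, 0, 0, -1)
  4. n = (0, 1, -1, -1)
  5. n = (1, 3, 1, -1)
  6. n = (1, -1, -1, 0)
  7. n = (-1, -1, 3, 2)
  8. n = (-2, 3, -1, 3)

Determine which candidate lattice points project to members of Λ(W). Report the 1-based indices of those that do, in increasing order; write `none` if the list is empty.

3

Internal map: ζ^{3j} for j=0..3 gives (1,0), (−√2/2,√2/2), (0,−1), (√2/2,√2/2).
candidate 1: n = (0, 1, -1, 1) → π⊥ ≈ (+0.0000, +2.4142); max(|x|,|y|,|x±y|/√2) = 2.4142 > 1 ⇒ ∉ W
candidate 2: n = (3, 1, -1, 3) → π⊥ ≈ (+4.4142, +3.8284); max(|x|,|y|,|x±y|/√2) = 5.8284 > 1 ⇒ ∉ W
candidate 3: n = (1, 0, 0, -1) → π⊥ ≈ (+0.2929, -0.7071); max(|x|,|y|,|x±y|/√2) = 0.7071 ≤ 1 ⇒ ∈ W
candidate 4: n = (0, 1, -1, -1) → π⊥ ≈ (-1.4142, +1.0000); max(|x|,|y|,|x±y|/√2) = 1.7071 > 1 ⇒ ∉ W
candidate 5: n = (1, 3, 1, -1) → π⊥ ≈ (-1.8284, +0.4142); max(|x|,|y|,|x±y|/√2) = 1.8284 > 1 ⇒ ∉ W
candidate 6: n = (1, -1, -1, 0) → π⊥ ≈ (+1.7071, +0.2929); max(|x|,|y|,|x±y|/√2) = 1.7071 > 1 ⇒ ∉ W
candidate 7: n = (-1, -1, 3, 2) → π⊥ ≈ (+1.1213, -2.2929); max(|x|,|y|,|x±y|/√2) = 2.4142 > 1 ⇒ ∉ W
candidate 8: n = (-2, 3, -1, 3) → π⊥ ≈ (-2.0000, +5.2426); max(|x|,|y|,|x±y|/√2) = 5.2426 > 1 ⇒ ∉ W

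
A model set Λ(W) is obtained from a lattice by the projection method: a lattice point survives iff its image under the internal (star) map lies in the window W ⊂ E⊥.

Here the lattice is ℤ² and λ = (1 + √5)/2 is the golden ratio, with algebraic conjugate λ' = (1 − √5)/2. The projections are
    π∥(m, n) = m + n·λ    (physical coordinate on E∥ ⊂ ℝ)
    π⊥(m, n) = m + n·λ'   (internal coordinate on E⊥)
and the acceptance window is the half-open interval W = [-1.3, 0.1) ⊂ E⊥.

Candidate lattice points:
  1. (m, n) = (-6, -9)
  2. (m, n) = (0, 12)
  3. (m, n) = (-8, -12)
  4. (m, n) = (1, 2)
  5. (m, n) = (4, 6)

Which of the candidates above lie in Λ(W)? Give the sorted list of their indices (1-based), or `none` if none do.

Compute λ' = (1−√5)/2 = -0.618034, so π⊥(m,n) = m -0.618034·n.
#1 (-6,-9): internal coord -6 + (-9)·λ' = -0.437694; -0.437694 ∈ [-1.3, 0.1) → IN Λ
#2 (0,12): internal coord 0 + (12)·λ' = -7.416408; -7.416408 ∉ [-1.3, 0.1) → out
#3 (-8,-12): internal coord -8 + (-12)·λ' = -0.583592; -0.583592 ∈ [-1.3, 0.1) → IN Λ
#4 (1,2): internal coord 1 + (2)·λ' = -0.236068; -0.236068 ∈ [-1.3, 0.1) → IN Λ
#5 (4,6): internal coord 4 + (6)·λ' = +0.291796; +0.291796 ∉ [-1.3, 0.1) → out

1, 3, 4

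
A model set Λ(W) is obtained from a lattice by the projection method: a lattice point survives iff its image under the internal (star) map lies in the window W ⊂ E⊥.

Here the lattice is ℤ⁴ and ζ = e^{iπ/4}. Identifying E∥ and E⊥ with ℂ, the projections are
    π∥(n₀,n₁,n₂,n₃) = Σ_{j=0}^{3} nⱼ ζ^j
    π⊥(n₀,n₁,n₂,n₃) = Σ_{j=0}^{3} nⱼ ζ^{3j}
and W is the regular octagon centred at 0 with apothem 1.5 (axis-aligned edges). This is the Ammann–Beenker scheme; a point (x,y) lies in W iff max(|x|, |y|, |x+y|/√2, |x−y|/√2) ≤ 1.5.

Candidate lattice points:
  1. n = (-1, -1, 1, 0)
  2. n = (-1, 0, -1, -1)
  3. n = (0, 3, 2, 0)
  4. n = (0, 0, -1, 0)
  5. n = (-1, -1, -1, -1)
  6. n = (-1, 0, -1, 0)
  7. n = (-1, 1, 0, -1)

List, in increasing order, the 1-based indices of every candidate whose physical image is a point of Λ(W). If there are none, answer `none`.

π⊥(n) = n₀ + n₁ζ³ + n₂ζ⁶ + n₃ζ⁹ where ζ = e^{iπ/4}.
#1 (-1, -1, 1, 0): internal (-0.2929, -1.7071); octagon support 1.7071 vs apothem 1.5 → ∉ W
#2 (-1, 0, -1, -1): internal (-1.7071, 0.2929); octagon support 1.7071 vs apothem 1.5 → ∉ W
#3 (0, 3, 2, 0): internal (-2.1213, 0.1213); octagon support 2.1213 vs apothem 1.5 → ∉ W
#4 (0, 0, -1, 0): internal (0.0000, 1.0000); octagon support 1.0000 vs apothem 1.5 → ∈ W
#5 (-1, -1, -1, -1): internal (-1.0000, -0.4142); octagon support 1.0000 vs apothem 1.5 → ∈ W
#6 (-1, 0, -1, 0): internal (-1.0000, 1.0000); octagon support 1.4142 vs apothem 1.5 → ∈ W
#7 (-1, 1, 0, -1): internal (-2.4142, 0.0000); octagon support 2.4142 vs apothem 1.5 → ∉ W

4, 5, 6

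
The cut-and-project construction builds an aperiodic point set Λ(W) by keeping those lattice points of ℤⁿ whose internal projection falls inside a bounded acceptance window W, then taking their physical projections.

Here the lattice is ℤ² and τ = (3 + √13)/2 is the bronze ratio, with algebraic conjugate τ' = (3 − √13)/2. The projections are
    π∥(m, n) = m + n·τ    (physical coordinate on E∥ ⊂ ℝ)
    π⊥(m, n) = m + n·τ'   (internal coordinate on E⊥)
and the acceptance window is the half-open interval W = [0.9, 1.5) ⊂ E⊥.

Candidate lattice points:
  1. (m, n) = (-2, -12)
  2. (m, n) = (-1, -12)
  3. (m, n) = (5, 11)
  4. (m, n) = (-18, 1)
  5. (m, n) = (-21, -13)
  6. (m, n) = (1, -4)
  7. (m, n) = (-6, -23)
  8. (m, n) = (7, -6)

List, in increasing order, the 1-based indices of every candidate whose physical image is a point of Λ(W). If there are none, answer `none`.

Numerically τ ≈ 3.30278 and τ' = −1/τ ≈ -0.30278.
candidate 1: (m,n)=(-2,-12) → π∥ = -2-12·τ ≈ -41.63331, π⊥ = -2-12·τ' ≈ 1.63331 ∉ [0.9, 1.5) ⇒ out
candidate 2: (m,n)=(-1,-12) → π∥ = -1-12·τ ≈ -40.63331, π⊥ = -1-12·τ' ≈ 2.63331 ∉ [0.9, 1.5) ⇒ out
candidate 3: (m,n)=(5,11) → π∥ = 5+11·τ ≈ 41.33053, π⊥ = 5+11·τ' ≈ 1.66947 ∉ [0.9, 1.5) ⇒ out
candidate 4: (m,n)=(-18,1) → π∥ = -18+1·τ ≈ -14.69722, π⊥ = -18+1·τ' ≈ -18.30278 ∉ [0.9, 1.5) ⇒ out
candidate 5: (m,n)=(-21,-13) → π∥ = -21-13·τ ≈ -63.93608, π⊥ = -21-13·τ' ≈ -17.06392 ∉ [0.9, 1.5) ⇒ out
candidate 6: (m,n)=(1,-4) → π∥ = 1-4·τ ≈ -12.21110, π⊥ = 1-4·τ' ≈ 2.21110 ∉ [0.9, 1.5) ⇒ out
candidate 7: (m,n)=(-6,-23) → π∥ = -6-23·τ ≈ -81.96384, π⊥ = -6-23·τ' ≈ 0.96384 ∈ [0.9, 1.5) ⇒ IN Λ
candidate 8: (m,n)=(7,-6) → π∥ = 7-6·τ ≈ -12.81665, π⊥ = 7-6·τ' ≈ 8.81665 ∉ [0.9, 1.5) ⇒ out

7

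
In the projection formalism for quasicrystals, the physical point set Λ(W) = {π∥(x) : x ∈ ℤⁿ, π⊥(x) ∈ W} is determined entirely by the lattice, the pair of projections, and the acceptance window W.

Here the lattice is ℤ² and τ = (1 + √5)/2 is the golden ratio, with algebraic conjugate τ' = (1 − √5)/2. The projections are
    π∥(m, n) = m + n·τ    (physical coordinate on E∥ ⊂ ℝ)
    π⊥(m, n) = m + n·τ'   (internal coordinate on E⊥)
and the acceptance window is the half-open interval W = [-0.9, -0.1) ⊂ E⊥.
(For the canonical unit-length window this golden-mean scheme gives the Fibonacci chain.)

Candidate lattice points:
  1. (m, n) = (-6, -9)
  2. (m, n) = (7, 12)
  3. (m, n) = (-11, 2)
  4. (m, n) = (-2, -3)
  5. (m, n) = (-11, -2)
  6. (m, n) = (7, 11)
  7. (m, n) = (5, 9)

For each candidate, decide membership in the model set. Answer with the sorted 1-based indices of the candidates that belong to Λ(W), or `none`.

Numerically τ ≈ 1.61803 and τ' = −1/τ ≈ -0.61803.
candidate 1: (m,n)=(-6,-9) → π∥ = -6-9·τ ≈ -20.56231, π⊥ = -6-9·τ' ≈ -0.43769 ∈ [-0.9, -0.1) ⇒ IN Λ
candidate 2: (m,n)=(7,12) → π∥ = 7+12·τ ≈ 26.41641, π⊥ = 7+12·τ' ≈ -0.41641 ∈ [-0.9, -0.1) ⇒ IN Λ
candidate 3: (m,n)=(-11,2) → π∥ = -11+2·τ ≈ -7.76393, π⊥ = -11+2·τ' ≈ -12.23607 ∉ [-0.9, -0.1) ⇒ out
candidate 4: (m,n)=(-2,-3) → π∥ = -2-3·τ ≈ -6.85410, π⊥ = -2-3·τ' ≈ -0.14590 ∈ [-0.9, -0.1) ⇒ IN Λ
candidate 5: (m,n)=(-11,-2) → π∥ = -11-2·τ ≈ -14.23607, π⊥ = -11-2·τ' ≈ -9.76393 ∉ [-0.9, -0.1) ⇒ out
candidate 6: (m,n)=(7,11) → π∥ = 7+11·τ ≈ 24.79837, π⊥ = 7+11·τ' ≈ 0.20163 ∉ [-0.9, -0.1) ⇒ out
candidate 7: (m,n)=(5,9) → π∥ = 5+9·τ ≈ 19.56231, π⊥ = 5+9·τ' ≈ -0.56231 ∈ [-0.9, -0.1) ⇒ IN Λ

1, 2, 4, 7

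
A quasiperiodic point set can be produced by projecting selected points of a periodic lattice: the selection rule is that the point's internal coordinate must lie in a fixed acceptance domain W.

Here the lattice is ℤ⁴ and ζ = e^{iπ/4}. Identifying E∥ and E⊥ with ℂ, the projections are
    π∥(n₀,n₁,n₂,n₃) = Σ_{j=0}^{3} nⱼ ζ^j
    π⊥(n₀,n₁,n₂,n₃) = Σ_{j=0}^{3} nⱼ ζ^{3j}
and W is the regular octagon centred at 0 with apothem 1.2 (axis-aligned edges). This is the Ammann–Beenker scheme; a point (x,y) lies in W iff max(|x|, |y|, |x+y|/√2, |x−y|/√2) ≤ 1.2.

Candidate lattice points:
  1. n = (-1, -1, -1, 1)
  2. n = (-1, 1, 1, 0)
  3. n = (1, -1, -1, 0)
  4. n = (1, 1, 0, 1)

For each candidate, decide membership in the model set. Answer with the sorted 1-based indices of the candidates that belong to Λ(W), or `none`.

1

Internal map: ζ^{3j} for j=0..3 gives (1,0), (−√2/2,√2/2), (0,−1), (√2/2,√2/2).
#1 (-1, -1, -1, 1): internal (0.4142, 1.0000); octagon support 1.0000 vs apothem 1.2 → ∈ W
#2 (-1, 1, 1, 0): internal (-1.7071, -0.2929); octagon support 1.7071 vs apothem 1.2 → ∉ W
#3 (1, -1, -1, 0): internal (1.7071, 0.2929); octagon support 1.7071 vs apothem 1.2 → ∉ W
#4 (1, 1, 0, 1): internal (1.0000, 1.4142); octagon support 1.7071 vs apothem 1.2 → ∉ W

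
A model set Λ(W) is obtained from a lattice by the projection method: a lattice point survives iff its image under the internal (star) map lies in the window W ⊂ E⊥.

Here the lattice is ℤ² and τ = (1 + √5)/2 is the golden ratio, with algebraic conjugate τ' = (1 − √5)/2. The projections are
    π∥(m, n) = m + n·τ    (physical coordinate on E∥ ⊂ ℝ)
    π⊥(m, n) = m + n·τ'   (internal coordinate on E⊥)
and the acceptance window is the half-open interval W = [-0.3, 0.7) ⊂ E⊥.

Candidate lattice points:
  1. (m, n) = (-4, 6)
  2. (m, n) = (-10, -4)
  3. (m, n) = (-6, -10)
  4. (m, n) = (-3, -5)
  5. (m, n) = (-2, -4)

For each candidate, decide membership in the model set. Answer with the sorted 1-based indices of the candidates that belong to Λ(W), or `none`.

Numerically τ ≈ 1.61803 and τ' = −1/τ ≈ -0.61803.
candidate 1: (m,n)=(-4,6) → π∥ = -4+6·τ ≈ 5.70820, π⊥ = -4+6·τ' ≈ -7.70820 ∉ [-0.3, 0.7) ⇒ out
candidate 2: (m,n)=(-10,-4) → π∥ = -10-4·τ ≈ -16.47214, π⊥ = -10-4·τ' ≈ -7.52786 ∉ [-0.3, 0.7) ⇒ out
candidate 3: (m,n)=(-6,-10) → π∥ = -6-10·τ ≈ -22.18034, π⊥ = -6-10·τ' ≈ 0.18034 ∈ [-0.3, 0.7) ⇒ IN Λ
candidate 4: (m,n)=(-3,-5) → π∥ = -3-5·τ ≈ -11.09017, π⊥ = -3-5·τ' ≈ 0.09017 ∈ [-0.3, 0.7) ⇒ IN Λ
candidate 5: (m,n)=(-2,-4) → π∥ = -2-4·τ ≈ -8.47214, π⊥ = -2-4·τ' ≈ 0.47214 ∈ [-0.3, 0.7) ⇒ IN Λ

3, 4, 5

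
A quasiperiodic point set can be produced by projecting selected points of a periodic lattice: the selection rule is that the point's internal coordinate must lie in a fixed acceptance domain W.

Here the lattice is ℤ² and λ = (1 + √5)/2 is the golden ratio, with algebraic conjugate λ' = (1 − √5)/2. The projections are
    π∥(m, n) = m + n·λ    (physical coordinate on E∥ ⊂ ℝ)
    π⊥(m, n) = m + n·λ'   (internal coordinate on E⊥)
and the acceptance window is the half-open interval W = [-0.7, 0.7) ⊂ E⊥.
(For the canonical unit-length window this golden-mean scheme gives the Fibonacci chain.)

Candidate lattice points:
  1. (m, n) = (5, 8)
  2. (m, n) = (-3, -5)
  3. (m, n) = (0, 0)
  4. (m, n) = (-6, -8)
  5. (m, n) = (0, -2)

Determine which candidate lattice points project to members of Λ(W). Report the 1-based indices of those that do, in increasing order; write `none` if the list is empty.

Numerically λ ≈ 1.6180 and λ' = −1/λ ≈ -0.6180.
[1] lift (5,8): star map gives 0.0557; window check -0.7 ≤ 0.0557 < 0.7 is true → IN Λ
[2] lift (-3,-5): star map gives 0.0902; window check -0.7 ≤ 0.0902 < 0.7 is true → IN Λ
[3] lift (0,0): star map gives 0.0000; window check -0.7 ≤ 0.0000 < 0.7 is true → IN Λ
[4] lift (-6,-8): star map gives -1.0557; window check -0.7 ≤ -1.0557 < 0.7 is false → out
[5] lift (0,-2): star map gives 1.2361; window check -0.7 ≤ 1.2361 < 0.7 is false → out

1, 2, 3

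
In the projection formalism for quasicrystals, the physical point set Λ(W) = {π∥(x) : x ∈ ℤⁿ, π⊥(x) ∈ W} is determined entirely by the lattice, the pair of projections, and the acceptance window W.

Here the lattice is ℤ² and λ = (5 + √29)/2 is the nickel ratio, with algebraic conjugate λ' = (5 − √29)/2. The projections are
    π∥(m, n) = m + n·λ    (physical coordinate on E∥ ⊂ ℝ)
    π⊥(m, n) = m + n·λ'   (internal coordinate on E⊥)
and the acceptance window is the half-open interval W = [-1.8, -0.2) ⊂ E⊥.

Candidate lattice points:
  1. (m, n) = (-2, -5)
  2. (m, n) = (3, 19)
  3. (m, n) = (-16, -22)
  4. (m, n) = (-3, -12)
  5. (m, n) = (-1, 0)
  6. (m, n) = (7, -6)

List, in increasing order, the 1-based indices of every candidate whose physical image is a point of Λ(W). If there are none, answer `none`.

1, 2, 4, 5

Numerically λ ≈ 5.1926 and λ' = −1/λ ≈ -0.1926.
[1] lift (-2,-5): star map gives -1.0371; window check -1.8 ≤ -1.0371 < -0.2 is true → IN Λ
[2] lift (3,19): star map gives -0.6591; window check -1.8 ≤ -0.6591 < -0.2 is true → IN Λ
[3] lift (-16,-22): star map gives -11.7632; window check -1.8 ≤ -11.7632 < -0.2 is false → out
[4] lift (-3,-12): star map gives -0.6890; window check -1.8 ≤ -0.6890 < -0.2 is true → IN Λ
[5] lift (-1,0): star map gives -1.0000; window check -1.8 ≤ -1.0000 < -0.2 is true → IN Λ
[6] lift (7,-6): star map gives 8.1555; window check -1.8 ≤ 8.1555 < -0.2 is false → out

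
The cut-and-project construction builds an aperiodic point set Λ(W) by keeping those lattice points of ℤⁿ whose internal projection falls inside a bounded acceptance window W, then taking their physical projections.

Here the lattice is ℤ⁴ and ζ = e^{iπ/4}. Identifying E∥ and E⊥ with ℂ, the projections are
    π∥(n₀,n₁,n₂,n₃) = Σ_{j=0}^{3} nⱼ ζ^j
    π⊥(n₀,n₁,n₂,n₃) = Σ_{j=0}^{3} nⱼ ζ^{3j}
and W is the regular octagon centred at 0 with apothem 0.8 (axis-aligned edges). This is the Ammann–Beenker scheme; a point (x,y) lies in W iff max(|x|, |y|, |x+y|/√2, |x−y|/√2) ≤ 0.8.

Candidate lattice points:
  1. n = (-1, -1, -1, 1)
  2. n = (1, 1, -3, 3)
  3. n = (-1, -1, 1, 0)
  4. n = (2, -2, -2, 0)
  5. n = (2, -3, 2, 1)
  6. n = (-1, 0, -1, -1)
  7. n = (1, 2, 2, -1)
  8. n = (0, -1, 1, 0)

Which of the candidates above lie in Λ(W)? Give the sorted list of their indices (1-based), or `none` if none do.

π⊥(n) = n₀ + n₁ζ³ + n₂ζ⁶ + n₃ζ⁹ where ζ = e^{iπ/4}.
#1 (-1, -1, -1, 1): internal (0.4142, 1.0000); octagon support 1.0000 vs apothem 0.8 → ∉ W
#2 (1, 1, -3, 3): internal (2.4142, 5.8284); octagon support 5.8284 vs apothem 0.8 → ∉ W
#3 (-1, -1, 1, 0): internal (-0.2929, -1.7071); octagon support 1.7071 vs apothem 0.8 → ∉ W
#4 (2, -2, -2, 0): internal (3.4142, 0.5858); octagon support 3.4142 vs apothem 0.8 → ∉ W
#5 (2, -3, 2, 1): internal (4.8284, -3.4142); octagon support 5.8284 vs apothem 0.8 → ∉ W
#6 (-1, 0, -1, -1): internal (-1.7071, 0.2929); octagon support 1.7071 vs apothem 0.8 → ∉ W
#7 (1, 2, 2, -1): internal (-1.1213, -1.2929); octagon support 1.7071 vs apothem 0.8 → ∉ W
#8 (0, -1, 1, 0): internal (0.7071, -1.7071); octagon support 1.7071 vs apothem 0.8 → ∉ W

none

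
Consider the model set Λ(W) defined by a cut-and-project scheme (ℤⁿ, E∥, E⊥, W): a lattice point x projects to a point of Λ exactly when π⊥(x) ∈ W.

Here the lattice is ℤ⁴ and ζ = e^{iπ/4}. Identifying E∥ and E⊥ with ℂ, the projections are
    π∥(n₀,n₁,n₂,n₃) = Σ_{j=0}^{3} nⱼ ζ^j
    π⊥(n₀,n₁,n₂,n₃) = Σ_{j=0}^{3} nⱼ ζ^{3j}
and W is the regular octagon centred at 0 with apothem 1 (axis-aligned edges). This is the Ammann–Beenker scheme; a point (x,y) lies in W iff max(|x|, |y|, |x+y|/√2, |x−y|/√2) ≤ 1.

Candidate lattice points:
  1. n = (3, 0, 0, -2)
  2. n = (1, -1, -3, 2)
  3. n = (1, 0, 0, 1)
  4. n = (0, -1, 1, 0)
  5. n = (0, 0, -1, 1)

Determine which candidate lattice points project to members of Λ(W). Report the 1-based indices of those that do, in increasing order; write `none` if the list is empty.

Internal map: ζ^{3j} for j=0..3 gives (1,0), (−√2/2,√2/2), (0,−1), (√2/2,√2/2).
#1 (3, 0, 0, -2): internal (1.5858, -1.4142); octagon support 2.1213 vs apothem 1 → ∉ W
#2 (1, -1, -3, 2): internal (3.1213, 3.7071); octagon support 4.8284 vs apothem 1 → ∉ W
#3 (1, 0, 0, 1): internal (1.7071, 0.7071); octagon support 1.7071 vs apothem 1 → ∉ W
#4 (0, -1, 1, 0): internal (0.7071, -1.7071); octagon support 1.7071 vs apothem 1 → ∉ W
#5 (0, 0, -1, 1): internal (0.7071, 1.7071); octagon support 1.7071 vs apothem 1 → ∉ W

none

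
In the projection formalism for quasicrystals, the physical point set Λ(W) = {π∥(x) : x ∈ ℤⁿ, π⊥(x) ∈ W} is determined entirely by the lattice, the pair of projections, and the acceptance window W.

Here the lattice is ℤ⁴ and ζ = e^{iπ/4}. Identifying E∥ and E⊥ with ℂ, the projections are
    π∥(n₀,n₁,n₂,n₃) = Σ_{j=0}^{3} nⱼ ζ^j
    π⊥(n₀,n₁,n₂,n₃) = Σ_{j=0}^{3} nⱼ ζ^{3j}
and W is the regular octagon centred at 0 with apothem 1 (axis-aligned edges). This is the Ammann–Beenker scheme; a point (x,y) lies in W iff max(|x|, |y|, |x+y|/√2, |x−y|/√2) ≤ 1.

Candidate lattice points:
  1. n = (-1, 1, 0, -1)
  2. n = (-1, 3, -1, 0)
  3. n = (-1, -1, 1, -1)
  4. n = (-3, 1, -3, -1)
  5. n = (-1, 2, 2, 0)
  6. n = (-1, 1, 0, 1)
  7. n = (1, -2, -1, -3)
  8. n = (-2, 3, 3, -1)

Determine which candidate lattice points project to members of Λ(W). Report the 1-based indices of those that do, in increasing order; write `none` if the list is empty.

none

π⊥(n) = n₀ + n₁ζ³ + n₂ζ⁶ + n₃ζ⁹ where ζ = e^{iπ/4}.
#1 (-1, 1, 0, -1): internal (-2.41421, 0.00000); octagon support 2.41421 vs apothem 1 → ∉ W
#2 (-1, 3, -1, 0): internal (-3.12132, 3.12132); octagon support 4.41421 vs apothem 1 → ∉ W
#3 (-1, -1, 1, -1): internal (-1.00000, -2.41421); octagon support 2.41421 vs apothem 1 → ∉ W
#4 (-3, 1, -3, -1): internal (-4.41421, 3.00000); octagon support 5.24264 vs apothem 1 → ∉ W
#5 (-1, 2, 2, 0): internal (-2.41421, -0.58579); octagon support 2.41421 vs apothem 1 → ∉ W
#6 (-1, 1, 0, 1): internal (-1.00000, 1.41421); octagon support 1.70711 vs apothem 1 → ∉ W
#7 (1, -2, -1, -3): internal (0.29289, -2.53553); octagon support 2.53553 vs apothem 1 → ∉ W
#8 (-2, 3, 3, -1): internal (-4.82843, -1.58579); octagon support 4.82843 vs apothem 1 → ∉ W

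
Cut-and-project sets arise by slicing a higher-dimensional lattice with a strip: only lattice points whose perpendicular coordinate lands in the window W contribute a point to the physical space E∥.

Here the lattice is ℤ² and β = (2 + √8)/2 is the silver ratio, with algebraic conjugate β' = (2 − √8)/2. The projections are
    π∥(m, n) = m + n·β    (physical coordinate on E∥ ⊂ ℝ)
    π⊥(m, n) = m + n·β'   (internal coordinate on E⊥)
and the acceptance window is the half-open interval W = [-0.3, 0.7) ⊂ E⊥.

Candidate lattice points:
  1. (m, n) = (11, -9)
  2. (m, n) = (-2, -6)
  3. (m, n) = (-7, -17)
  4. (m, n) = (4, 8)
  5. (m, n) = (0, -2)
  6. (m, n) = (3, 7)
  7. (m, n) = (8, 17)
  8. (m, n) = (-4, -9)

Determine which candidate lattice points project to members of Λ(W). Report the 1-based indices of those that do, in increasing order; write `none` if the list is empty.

2, 3, 4, 6, 8

β' = (2−√8)/2 ≈ -0.41421.
#1 (11,-9): internal coord 11 + (-9)·β' = +14.72792; +14.72792 ∉ [-0.3, 0.7) → out
#2 (-2,-6): internal coord -2 + (-6)·β' = +0.48528; +0.48528 ∈ [-0.3, 0.7) → IN Λ
#3 (-7,-17): internal coord -7 + (-17)·β' = +0.04163; +0.04163 ∈ [-0.3, 0.7) → IN Λ
#4 (4,8): internal coord 4 + (8)·β' = +0.68629; +0.68629 ∈ [-0.3, 0.7) → IN Λ
#5 (0,-2): internal coord 0 + (-2)·β' = +0.82843; +0.82843 ∉ [-0.3, 0.7) → out
#6 (3,7): internal coord 3 + (7)·β' = +0.10051; +0.10051 ∈ [-0.3, 0.7) → IN Λ
#7 (8,17): internal coord 8 + (17)·β' = +0.95837; +0.95837 ∉ [-0.3, 0.7) → out
#8 (-4,-9): internal coord -4 + (-9)·β' = -0.27208; -0.27208 ∈ [-0.3, 0.7) → IN Λ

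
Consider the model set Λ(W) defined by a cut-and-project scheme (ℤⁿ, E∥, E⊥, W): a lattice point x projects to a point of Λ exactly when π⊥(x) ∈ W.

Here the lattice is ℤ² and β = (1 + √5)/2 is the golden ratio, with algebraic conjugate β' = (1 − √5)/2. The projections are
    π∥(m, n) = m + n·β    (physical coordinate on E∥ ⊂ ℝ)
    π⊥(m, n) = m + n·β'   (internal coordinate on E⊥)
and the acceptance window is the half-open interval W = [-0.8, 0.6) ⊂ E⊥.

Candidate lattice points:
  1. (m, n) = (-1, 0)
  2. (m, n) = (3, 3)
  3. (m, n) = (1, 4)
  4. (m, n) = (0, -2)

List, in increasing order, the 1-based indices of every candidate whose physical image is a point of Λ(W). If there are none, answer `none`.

Numerically β ≈ 1.61803 and β' = −1/β ≈ -0.61803.
#1 (-1,0): internal coord -1 + (0)·β' = -1.00000; -1.00000 ∉ [-0.8, 0.6) → out
#2 (3,3): internal coord 3 + (3)·β' = +1.14590; +1.14590 ∉ [-0.8, 0.6) → out
#3 (1,4): internal coord 1 + (4)·β' = -1.47214; -1.47214 ∉ [-0.8, 0.6) → out
#4 (0,-2): internal coord 0 + (-2)·β' = +1.23607; +1.23607 ∉ [-0.8, 0.6) → out

none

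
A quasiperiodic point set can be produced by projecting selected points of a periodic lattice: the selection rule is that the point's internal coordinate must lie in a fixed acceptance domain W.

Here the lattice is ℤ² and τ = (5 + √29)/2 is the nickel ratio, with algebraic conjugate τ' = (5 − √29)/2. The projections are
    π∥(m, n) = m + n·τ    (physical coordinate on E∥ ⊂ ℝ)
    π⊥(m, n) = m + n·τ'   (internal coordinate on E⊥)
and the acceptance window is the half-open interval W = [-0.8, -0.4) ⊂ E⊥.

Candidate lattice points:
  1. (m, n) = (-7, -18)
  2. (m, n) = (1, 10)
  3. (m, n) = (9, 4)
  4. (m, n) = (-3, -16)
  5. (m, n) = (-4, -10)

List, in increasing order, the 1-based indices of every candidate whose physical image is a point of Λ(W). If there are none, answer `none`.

Numerically τ ≈ 5.1926 and τ' = −1/τ ≈ -0.1926.
candidate 1: (m,n)=(-7,-18) → π∥ = -7-18·τ ≈ -100.4665, π⊥ = -7-18·τ' ≈ -3.5335 ∉ [-0.8, -0.4) ⇒ out
candidate 2: (m,n)=(1,10) → π∥ = 1+10·τ ≈ 52.9258, π⊥ = 1+10·τ' ≈ -0.9258 ∉ [-0.8, -0.4) ⇒ out
candidate 3: (m,n)=(9,4) → π∥ = 9+4·τ ≈ 29.7703, π⊥ = 9+4·τ' ≈ 8.2297 ∉ [-0.8, -0.4) ⇒ out
candidate 4: (m,n)=(-3,-16) → π∥ = -3-16·τ ≈ -86.0813, π⊥ = -3-16·τ' ≈ 0.0813 ∉ [-0.8, -0.4) ⇒ out
candidate 5: (m,n)=(-4,-10) → π∥ = -4-10·τ ≈ -55.9258, π⊥ = -4-10·τ' ≈ -2.0742 ∉ [-0.8, -0.4) ⇒ out

none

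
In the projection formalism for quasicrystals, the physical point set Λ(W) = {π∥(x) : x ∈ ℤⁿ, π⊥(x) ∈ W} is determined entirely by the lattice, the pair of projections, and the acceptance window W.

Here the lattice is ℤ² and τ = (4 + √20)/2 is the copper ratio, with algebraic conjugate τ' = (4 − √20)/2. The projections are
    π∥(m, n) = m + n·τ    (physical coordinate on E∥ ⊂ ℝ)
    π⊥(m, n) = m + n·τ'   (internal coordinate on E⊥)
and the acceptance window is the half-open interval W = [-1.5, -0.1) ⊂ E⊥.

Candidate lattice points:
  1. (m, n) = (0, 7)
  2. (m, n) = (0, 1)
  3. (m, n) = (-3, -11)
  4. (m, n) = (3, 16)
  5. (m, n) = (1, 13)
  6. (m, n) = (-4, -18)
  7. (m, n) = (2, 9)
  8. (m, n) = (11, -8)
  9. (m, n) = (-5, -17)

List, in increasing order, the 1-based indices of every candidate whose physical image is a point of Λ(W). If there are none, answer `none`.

τ' = (4−√20)/2 ≈ -0.2361.
[1] lift (0,7): star map gives -1.6525; window check -1.5 ≤ -1.6525 < -0.1 is false → out
[2] lift (0,1): star map gives -0.2361; window check -1.5 ≤ -0.2361 < -0.1 is true → IN Λ
[3] lift (-3,-11): star map gives -0.4033; window check -1.5 ≤ -0.4033 < -0.1 is true → IN Λ
[4] lift (3,16): star map gives -0.7771; window check -1.5 ≤ -0.7771 < -0.1 is true → IN Λ
[5] lift (1,13): star map gives -2.0689; window check -1.5 ≤ -2.0689 < -0.1 is false → out
[6] lift (-4,-18): star map gives 0.2492; window check -1.5 ≤ 0.2492 < -0.1 is false → out
[7] lift (2,9): star map gives -0.1246; window check -1.5 ≤ -0.1246 < -0.1 is true → IN Λ
[8] lift (11,-8): star map gives 12.8885; window check -1.5 ≤ 12.8885 < -0.1 is false → out
[9] lift (-5,-17): star map gives -0.9868; window check -1.5 ≤ -0.9868 < -0.1 is true → IN Λ

2, 3, 4, 7, 9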